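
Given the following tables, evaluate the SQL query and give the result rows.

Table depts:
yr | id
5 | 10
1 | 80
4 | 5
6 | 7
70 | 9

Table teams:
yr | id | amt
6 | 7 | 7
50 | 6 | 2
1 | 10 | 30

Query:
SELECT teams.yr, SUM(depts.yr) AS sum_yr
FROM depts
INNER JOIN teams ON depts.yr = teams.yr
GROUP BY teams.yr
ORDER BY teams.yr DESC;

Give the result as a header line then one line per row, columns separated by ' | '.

== RESULT ==
teams.yr | sum_yr
6 | 6
1 | 1

Derivation:
After JOIN teams (2 rows):
depts.yr | depts.id | teams.yr | teams.id | teams.amt
1 | 80 | 1 | 10 | 30
6 | 7 | 6 | 7 | 7
After GROUP BY (2 rows):
teams.yr | sum_yr
1 | 1
6 | 6
After ORDER BY (2 rows):
teams.yr | sum_yr
6 | 6
1 | 1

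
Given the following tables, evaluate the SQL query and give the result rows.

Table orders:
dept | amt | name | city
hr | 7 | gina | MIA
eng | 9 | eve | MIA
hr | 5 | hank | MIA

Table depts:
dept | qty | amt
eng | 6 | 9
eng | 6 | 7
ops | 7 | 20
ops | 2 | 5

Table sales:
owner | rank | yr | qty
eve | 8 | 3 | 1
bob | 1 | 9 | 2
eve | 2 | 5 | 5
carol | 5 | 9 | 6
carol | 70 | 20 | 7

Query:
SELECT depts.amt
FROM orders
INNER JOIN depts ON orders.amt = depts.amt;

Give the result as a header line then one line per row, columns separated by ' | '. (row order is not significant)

After JOIN depts (3 rows):
orders.dept | orders.amt | orders.name | orders.city | depts.dept | depts.qty | depts.amt
hr | 7 | gina | MIA | eng | 6 | 7
eng | 9 | eve | MIA | eng | 6 | 9
hr | 5 | hank | MIA | ops | 2 | 5
After SELECT (3 rows):
depts.amt
7
9
5

== RESULT ==
depts.amt
7
9
5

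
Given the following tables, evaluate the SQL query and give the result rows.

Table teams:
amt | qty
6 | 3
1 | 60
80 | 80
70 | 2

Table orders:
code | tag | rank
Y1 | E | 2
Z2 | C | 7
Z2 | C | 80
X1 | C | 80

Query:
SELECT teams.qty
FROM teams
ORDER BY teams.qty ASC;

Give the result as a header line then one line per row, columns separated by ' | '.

== RESULT ==
teams.qty
2
3
60
80

Derivation:
After SELECT (4 rows):
teams.qty
3
60
80
2
After ORDER BY (4 rows):
teams.qty
2
3
60
80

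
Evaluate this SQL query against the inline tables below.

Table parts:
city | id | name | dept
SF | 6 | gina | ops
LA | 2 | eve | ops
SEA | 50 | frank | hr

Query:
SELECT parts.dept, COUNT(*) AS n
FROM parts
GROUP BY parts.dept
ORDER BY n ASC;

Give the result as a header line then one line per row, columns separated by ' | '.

After GROUP BY (2 rows):
parts.dept | n
ops | 2
hr | 1
After ORDER BY (2 rows):
parts.dept | n
hr | 1
ops | 2

== RESULT ==
parts.dept | n
hr | 1
ops | 2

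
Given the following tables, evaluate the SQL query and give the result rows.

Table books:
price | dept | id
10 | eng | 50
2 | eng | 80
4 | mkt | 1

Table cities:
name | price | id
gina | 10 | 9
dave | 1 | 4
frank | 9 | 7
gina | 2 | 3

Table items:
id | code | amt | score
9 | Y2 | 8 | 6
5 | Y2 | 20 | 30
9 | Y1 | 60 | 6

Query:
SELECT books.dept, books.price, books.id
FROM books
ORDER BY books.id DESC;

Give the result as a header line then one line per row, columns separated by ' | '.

== RESULT ==
books.dept | books.price | books.id
eng | 2 | 80
eng | 10 | 50
mkt | 4 | 1

Derivation:
After SELECT (3 rows):
books.dept | books.price | books.id
eng | 10 | 50
eng | 2 | 80
mkt | 4 | 1
After ORDER BY (3 rows):
books.dept | books.price | books.id
eng | 2 | 80
eng | 10 | 50
mkt | 4 | 1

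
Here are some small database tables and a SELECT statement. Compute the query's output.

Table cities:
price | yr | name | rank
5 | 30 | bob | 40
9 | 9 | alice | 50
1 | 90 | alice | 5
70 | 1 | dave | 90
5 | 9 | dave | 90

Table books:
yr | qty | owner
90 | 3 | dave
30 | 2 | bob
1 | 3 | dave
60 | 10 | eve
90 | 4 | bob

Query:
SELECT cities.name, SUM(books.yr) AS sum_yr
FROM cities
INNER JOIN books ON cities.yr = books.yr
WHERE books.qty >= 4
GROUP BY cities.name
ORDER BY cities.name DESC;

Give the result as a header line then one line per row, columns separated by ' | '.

== RESULT ==
cities.name | sum_yr
alice | 90

Derivation:
After JOIN books (4 rows):
cities.price | cities.yr | cities.name | cities.rank | books.yr | books.qty | books.owner
5 | 30 | bob | 40 | 30 | 2 | bob
1 | 90 | alice | 5 | 90 | 3 | dave
1 | 90 | alice | 5 | 90 | 4 | bob
70 | 1 | dave | 90 | 1 | 3 | dave
After WHERE (1 rows):
cities.price | cities.yr | cities.name | cities.rank | books.yr | books.qty | books.owner
1 | 90 | alice | 5 | 90 | 4 | bob
After GROUP BY (1 rows):
cities.name | sum_yr
alice | 90
After ORDER BY (1 rows):
cities.name | sum_yr
alice | 90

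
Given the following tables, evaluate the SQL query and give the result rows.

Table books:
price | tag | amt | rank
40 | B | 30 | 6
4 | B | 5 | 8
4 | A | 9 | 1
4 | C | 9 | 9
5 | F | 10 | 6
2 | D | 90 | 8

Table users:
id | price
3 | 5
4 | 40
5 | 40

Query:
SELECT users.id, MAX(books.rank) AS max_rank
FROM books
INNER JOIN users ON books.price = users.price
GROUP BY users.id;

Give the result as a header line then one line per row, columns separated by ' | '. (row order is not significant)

After JOIN users (3 rows):
books.price | books.tag | books.amt | books.rank | users.id | users.price
40 | B | 30 | 6 | 4 | 40
40 | B | 30 | 6 | 5 | 40
5 | F | 10 | 6 | 3 | 5
After GROUP BY (3 rows):
users.id | max_rank
4 | 6
5 | 6
3 | 6

== RESULT ==
users.id | max_rank
4 | 6
5 | 6
3 | 6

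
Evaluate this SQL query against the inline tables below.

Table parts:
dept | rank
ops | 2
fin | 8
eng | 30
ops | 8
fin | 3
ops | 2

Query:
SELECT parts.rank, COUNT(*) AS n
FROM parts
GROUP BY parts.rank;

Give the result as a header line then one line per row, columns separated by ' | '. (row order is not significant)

After GROUP BY (4 rows):
parts.rank | n
2 | 2
8 | 2
30 | 1
3 | 1

== RESULT ==
parts.rank | n
2 | 2
8 | 2
30 | 1
3 | 1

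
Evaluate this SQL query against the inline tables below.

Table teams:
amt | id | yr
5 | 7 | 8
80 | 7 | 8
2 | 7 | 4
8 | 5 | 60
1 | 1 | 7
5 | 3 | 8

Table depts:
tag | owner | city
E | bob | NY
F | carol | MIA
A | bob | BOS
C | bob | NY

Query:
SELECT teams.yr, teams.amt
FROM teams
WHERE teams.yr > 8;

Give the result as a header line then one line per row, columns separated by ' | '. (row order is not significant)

After WHERE (1 rows):
teams.amt | teams.id | teams.yr
8 | 5 | 60
After SELECT (1 rows):
teams.yr | teams.amt
60 | 8

== RESULT ==
teams.yr | teams.amt
60 | 8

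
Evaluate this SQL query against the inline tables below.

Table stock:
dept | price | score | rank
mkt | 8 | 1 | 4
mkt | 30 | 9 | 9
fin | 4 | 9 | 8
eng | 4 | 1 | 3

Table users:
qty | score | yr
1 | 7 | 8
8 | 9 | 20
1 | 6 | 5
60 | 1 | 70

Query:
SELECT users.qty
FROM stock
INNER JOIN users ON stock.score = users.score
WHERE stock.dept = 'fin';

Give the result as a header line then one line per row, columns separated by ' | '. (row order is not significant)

After JOIN users (4 rows):
stock.dept | stock.price | stock.score | stock.rank | users.qty | users.score | users.yr
mkt | 8 | 1 | 4 | 60 | 1 | 70
mkt | 30 | 9 | 9 | 8 | 9 | 20
fin | 4 | 9 | 8 | 8 | 9 | 20
eng | 4 | 1 | 3 | 60 | 1 | 70
After WHERE (1 rows):
stock.dept | stock.price | stock.score | stock.rank | users.qty | users.score | users.yr
fin | 4 | 9 | 8 | 8 | 9 | 20
After SELECT (1 rows):
users.qty
8

== RESULT ==
users.qty
8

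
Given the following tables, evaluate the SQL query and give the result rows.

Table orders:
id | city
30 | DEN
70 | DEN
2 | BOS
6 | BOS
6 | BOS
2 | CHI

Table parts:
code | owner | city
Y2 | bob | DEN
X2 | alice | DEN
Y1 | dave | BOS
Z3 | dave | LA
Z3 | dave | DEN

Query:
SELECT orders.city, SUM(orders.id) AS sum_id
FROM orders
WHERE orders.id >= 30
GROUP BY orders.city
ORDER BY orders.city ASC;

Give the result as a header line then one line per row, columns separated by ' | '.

== RESULT ==
orders.city | sum_id
DEN | 100

Derivation:
After WHERE (2 rows):
orders.id | orders.city
30 | DEN
70 | DEN
After GROUP BY (1 rows):
orders.city | sum_id
DEN | 100
After ORDER BY (1 rows):
orders.city | sum_id
DEN | 100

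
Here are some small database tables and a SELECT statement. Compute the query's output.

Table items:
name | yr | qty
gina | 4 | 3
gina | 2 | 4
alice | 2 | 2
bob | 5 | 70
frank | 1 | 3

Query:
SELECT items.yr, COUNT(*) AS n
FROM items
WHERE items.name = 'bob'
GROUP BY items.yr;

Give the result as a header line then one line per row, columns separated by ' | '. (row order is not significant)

After WHERE (1 rows):
items.name | items.yr | items.qty
bob | 5 | 70
After GROUP BY (1 rows):
items.yr | n
5 | 1

== RESULT ==
items.yr | n
5 | 1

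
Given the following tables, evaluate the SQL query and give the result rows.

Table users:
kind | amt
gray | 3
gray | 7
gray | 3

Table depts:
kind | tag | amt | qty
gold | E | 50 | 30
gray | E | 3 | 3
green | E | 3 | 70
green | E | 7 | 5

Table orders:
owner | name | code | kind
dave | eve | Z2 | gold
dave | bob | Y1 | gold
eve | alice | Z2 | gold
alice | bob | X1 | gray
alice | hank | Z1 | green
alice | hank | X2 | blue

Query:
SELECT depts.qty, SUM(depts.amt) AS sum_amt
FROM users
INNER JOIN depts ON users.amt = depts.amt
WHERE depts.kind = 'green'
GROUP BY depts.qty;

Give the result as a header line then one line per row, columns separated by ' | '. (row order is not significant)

== RESULT ==
depts.qty | sum_amt
70 | 6
5 | 7

Derivation:
After JOIN depts (5 rows):
users.kind | users.amt | depts.kind | depts.tag | depts.amt | depts.qty
gray | 3 | gray | E | 3 | 3
gray | 3 | green | E | 3 | 70
gray | 7 | green | E | 7 | 5
gray | 3 | gray | E | 3 | 3
gray | 3 | green | E | 3 | 70
After WHERE (3 rows):
users.kind | users.amt | depts.kind | depts.tag | depts.amt | depts.qty
gray | 3 | green | E | 3 | 70
gray | 7 | green | E | 7 | 5
gray | 3 | green | E | 3 | 70
After GROUP BY (2 rows):
depts.qty | sum_amt
70 | 6
5 | 7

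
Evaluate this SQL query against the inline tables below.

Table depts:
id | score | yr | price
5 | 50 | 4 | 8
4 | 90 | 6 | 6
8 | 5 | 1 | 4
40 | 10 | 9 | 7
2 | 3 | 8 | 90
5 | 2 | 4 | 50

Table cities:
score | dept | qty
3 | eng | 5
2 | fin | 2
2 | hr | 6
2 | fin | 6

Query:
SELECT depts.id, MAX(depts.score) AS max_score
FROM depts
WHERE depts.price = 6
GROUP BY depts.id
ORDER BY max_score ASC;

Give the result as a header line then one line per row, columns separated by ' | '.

== RESULT ==
depts.id | max_score
4 | 90

Derivation:
After WHERE (1 rows):
depts.id | depts.score | depts.yr | depts.price
4 | 90 | 6 | 6
After GROUP BY (1 rows):
depts.id | max_score
4 | 90
After ORDER BY (1 rows):
depts.id | max_score
4 | 90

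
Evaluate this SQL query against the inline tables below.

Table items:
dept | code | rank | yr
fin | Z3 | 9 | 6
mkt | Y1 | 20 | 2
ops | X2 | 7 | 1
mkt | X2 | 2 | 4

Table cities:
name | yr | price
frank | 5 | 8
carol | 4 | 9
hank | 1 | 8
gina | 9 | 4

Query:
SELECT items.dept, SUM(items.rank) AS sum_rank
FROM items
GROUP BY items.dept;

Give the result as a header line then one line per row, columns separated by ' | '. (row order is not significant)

After GROUP BY (3 rows):
items.dept | sum_rank
fin | 9
mkt | 22
ops | 7

== RESULT ==
items.dept | sum_rank
fin | 9
mkt | 22
ops | 7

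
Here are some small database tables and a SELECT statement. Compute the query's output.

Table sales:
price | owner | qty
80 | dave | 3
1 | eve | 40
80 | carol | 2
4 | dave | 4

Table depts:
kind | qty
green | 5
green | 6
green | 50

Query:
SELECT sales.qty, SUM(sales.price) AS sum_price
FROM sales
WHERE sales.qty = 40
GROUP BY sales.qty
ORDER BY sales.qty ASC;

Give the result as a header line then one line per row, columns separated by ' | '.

After WHERE (1 rows):
sales.price | sales.owner | sales.qty
1 | eve | 40
After GROUP BY (1 rows):
sales.qty | sum_price
40 | 1
After ORDER BY (1 rows):
sales.qty | sum_price
40 | 1

== RESULT ==
sales.qty | sum_price
40 | 1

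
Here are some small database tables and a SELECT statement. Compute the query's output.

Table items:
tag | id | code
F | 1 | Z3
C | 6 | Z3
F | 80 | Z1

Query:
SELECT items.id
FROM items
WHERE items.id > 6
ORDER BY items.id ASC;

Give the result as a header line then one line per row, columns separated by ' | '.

== RESULT ==
items.id
80

Derivation:
After WHERE (1 rows):
items.tag | items.id | items.code
F | 80 | Z1
After SELECT (1 rows):
items.id
80
After ORDER BY (1 rows):
items.id
80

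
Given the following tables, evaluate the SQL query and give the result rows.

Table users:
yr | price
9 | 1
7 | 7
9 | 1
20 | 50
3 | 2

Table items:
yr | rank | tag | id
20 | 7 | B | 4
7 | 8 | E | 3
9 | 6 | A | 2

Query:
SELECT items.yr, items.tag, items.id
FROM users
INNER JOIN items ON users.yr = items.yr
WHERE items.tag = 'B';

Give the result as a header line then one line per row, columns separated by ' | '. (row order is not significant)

== RESULT ==
items.yr | items.tag | items.id
20 | B | 4

Derivation:
After JOIN items (4 rows):
users.yr | users.price | items.yr | items.rank | items.tag | items.id
9 | 1 | 9 | 6 | A | 2
7 | 7 | 7 | 8 | E | 3
9 | 1 | 9 | 6 | A | 2
20 | 50 | 20 | 7 | B | 4
After WHERE (1 rows):
users.yr | users.price | items.yr | items.rank | items.tag | items.id
20 | 50 | 20 | 7 | B | 4
After SELECT (1 rows):
items.yr | items.tag | items.id
20 | B | 4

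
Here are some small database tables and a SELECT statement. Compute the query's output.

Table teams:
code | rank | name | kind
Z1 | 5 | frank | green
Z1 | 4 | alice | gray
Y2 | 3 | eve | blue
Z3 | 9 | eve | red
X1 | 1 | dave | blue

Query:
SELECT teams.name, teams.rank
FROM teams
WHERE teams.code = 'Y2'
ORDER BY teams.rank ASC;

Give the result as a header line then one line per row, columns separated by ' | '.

== RESULT ==
teams.name | teams.rank
eve | 3

Derivation:
After WHERE (1 rows):
teams.code | teams.rank | teams.name | teams.kind
Y2 | 3 | eve | blue
After SELECT (1 rows):
teams.name | teams.rank
eve | 3
After ORDER BY (1 rows):
teams.name | teams.rank
eve | 3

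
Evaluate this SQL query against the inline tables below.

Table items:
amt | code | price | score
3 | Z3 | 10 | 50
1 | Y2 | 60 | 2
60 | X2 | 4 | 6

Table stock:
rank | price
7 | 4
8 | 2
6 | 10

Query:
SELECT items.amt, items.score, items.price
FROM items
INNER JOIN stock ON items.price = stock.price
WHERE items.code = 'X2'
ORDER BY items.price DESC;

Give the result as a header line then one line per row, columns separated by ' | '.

After JOIN stock (2 rows):
items.amt | items.code | items.price | items.score | stock.rank | stock.price
3 | Z3 | 10 | 50 | 6 | 10
60 | X2 | 4 | 6 | 7 | 4
After WHERE (1 rows):
items.amt | items.code | items.price | items.score | stock.rank | stock.price
60 | X2 | 4 | 6 | 7 | 4
After SELECT (1 rows):
items.amt | items.score | items.price
60 | 6 | 4
After ORDER BY (1 rows):
items.amt | items.score | items.price
60 | 6 | 4

== RESULT ==
items.amt | items.score | items.price
60 | 6 | 4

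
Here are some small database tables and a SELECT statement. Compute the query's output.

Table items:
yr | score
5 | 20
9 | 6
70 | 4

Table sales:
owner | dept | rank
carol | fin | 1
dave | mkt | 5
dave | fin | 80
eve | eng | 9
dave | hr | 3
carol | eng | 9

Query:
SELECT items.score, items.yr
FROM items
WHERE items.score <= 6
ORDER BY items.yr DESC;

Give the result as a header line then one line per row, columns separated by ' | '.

After WHERE (2 rows):
items.yr | items.score
9 | 6
70 | 4
After SELECT (2 rows):
items.score | items.yr
6 | 9
4 | 70
After ORDER BY (2 rows):
items.score | items.yr
4 | 70
6 | 9

== RESULT ==
items.score | items.yr
4 | 70
6 | 9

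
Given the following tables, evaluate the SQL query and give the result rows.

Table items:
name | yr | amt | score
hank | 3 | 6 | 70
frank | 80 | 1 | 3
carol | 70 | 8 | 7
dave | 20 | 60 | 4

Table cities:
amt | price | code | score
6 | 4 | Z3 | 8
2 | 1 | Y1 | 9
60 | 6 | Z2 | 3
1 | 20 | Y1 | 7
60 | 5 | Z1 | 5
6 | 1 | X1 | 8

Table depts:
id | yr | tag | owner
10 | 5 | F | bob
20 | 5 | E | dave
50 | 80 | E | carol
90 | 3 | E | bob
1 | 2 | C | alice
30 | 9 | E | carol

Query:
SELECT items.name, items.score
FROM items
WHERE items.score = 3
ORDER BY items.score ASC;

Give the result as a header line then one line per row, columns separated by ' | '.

== RESULT ==
items.name | items.score
frank | 3

Derivation:
After WHERE (1 rows):
items.name | items.yr | items.amt | items.score
frank | 80 | 1 | 3
After SELECT (1 rows):
items.name | items.score
frank | 3
After ORDER BY (1 rows):
items.name | items.score
frank | 3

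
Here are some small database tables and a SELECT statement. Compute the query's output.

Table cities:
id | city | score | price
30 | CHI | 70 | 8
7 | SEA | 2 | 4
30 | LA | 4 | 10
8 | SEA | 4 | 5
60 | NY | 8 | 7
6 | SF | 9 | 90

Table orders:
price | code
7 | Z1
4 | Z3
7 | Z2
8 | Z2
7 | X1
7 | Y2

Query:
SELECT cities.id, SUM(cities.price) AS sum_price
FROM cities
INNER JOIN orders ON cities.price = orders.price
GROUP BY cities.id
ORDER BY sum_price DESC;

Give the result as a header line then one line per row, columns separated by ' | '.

After JOIN orders (6 rows):
cities.id | cities.city | cities.score | cities.price | orders.price | orders.code
30 | CHI | 70 | 8 | 8 | Z2
7 | SEA | 2 | 4 | 4 | Z3
60 | NY | 8 | 7 | 7 | Z1
60 | NY | 8 | 7 | 7 | Z2
60 | NY | 8 | 7 | 7 | X1
60 | NY | 8 | 7 | 7 | Y2
After GROUP BY (3 rows):
cities.id | sum_price
30 | 8
7 | 4
60 | 28
After ORDER BY (3 rows):
cities.id | sum_price
60 | 28
30 | 8
7 | 4

== RESULT ==
cities.id | sum_price
60 | 28
30 | 8
7 | 4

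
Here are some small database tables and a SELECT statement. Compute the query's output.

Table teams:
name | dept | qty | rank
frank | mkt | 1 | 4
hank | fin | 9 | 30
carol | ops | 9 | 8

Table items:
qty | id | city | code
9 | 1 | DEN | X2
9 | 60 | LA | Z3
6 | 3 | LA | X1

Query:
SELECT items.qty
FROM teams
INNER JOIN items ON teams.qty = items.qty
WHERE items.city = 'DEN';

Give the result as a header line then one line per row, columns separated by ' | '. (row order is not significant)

== RESULT ==
items.qty
9
9

Derivation:
After JOIN items (4 rows):
teams.name | teams.dept | teams.qty | teams.rank | items.qty | items.id | items.city | items.code
hank | fin | 9 | 30 | 9 | 1 | DEN | X2
hank | fin | 9 | 30 | 9 | 60 | LA | Z3
carol | ops | 9 | 8 | 9 | 1 | DEN | X2
carol | ops | 9 | 8 | 9 | 60 | LA | Z3
After WHERE (2 rows):
teams.name | teams.dept | teams.qty | teams.rank | items.qty | items.id | items.city | items.code
hank | fin | 9 | 30 | 9 | 1 | DEN | X2
carol | ops | 9 | 8 | 9 | 1 | DEN | X2
After SELECT (2 rows):
items.qty
9
9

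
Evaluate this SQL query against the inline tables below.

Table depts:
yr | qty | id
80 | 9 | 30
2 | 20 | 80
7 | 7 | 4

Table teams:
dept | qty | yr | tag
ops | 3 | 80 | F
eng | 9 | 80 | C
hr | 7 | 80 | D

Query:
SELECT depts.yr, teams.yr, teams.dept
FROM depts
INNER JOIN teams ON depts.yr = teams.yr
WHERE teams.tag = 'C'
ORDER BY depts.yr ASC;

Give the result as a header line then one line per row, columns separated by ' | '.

== RESULT ==
depts.yr | teams.yr | teams.dept
80 | 80 | eng

Derivation:
After JOIN teams (3 rows):
depts.yr | depts.qty | depts.id | teams.dept | teams.qty | teams.yr | teams.tag
80 | 9 | 30 | ops | 3 | 80 | F
80 | 9 | 30 | eng | 9 | 80 | C
80 | 9 | 30 | hr | 7 | 80 | D
After WHERE (1 rows):
depts.yr | depts.qty | depts.id | teams.dept | teams.qty | teams.yr | teams.tag
80 | 9 | 30 | eng | 9 | 80 | C
After SELECT (1 rows):
depts.yr | teams.yr | teams.dept
80 | 80 | eng
After ORDER BY (1 rows):
depts.yr | teams.yr | teams.dept
80 | 80 | eng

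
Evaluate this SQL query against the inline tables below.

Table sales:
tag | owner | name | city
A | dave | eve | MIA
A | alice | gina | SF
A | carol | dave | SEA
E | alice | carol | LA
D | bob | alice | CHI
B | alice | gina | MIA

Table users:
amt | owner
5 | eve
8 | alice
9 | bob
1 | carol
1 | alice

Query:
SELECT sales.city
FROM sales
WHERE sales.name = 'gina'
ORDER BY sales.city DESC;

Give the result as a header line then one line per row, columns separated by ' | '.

After WHERE (2 rows):
sales.tag | sales.owner | sales.name | sales.city
A | alice | gina | SF
B | alice | gina | MIA
After SELECT (2 rows):
sales.city
SF
MIA
After ORDER BY (2 rows):
sales.city
SF
MIA

== RESULT ==
sales.city
SF
MIA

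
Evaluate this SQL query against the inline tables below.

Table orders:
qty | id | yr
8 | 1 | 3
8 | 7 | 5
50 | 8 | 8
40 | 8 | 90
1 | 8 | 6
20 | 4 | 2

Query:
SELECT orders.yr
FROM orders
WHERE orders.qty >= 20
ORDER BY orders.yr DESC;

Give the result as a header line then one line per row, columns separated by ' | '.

After WHERE (3 rows):
orders.qty | orders.id | orders.yr
50 | 8 | 8
40 | 8 | 90
20 | 4 | 2
After SELECT (3 rows):
orders.yr
8
90
2
After ORDER BY (3 rows):
orders.yr
90
8
2

== RESULT ==
orders.yr
90
8
2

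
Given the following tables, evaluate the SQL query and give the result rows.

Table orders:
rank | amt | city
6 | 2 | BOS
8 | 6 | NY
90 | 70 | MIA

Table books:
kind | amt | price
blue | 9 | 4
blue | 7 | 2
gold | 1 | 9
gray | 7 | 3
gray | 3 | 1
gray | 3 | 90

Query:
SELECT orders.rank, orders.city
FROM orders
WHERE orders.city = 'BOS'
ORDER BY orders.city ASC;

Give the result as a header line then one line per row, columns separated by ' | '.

== RESULT ==
orders.rank | orders.city
6 | BOS

Derivation:
After WHERE (1 rows):
orders.rank | orders.amt | orders.city
6 | 2 | BOS
After SELECT (1 rows):
orders.rank | orders.city
6 | BOS
After ORDER BY (1 rows):
orders.rank | orders.city
6 | BOS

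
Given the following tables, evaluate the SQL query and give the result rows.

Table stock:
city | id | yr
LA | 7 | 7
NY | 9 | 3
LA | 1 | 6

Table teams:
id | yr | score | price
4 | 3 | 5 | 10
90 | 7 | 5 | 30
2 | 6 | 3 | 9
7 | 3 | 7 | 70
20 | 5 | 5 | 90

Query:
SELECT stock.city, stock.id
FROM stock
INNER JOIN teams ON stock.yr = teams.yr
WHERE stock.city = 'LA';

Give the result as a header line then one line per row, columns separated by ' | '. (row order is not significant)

After JOIN teams (4 rows):
stock.city | stock.id | stock.yr | teams.id | teams.yr | teams.score | teams.price
LA | 7 | 7 | 90 | 7 | 5 | 30
NY | 9 | 3 | 4 | 3 | 5 | 10
NY | 9 | 3 | 7 | 3 | 7 | 70
LA | 1 | 6 | 2 | 6 | 3 | 9
After WHERE (2 rows):
stock.city | stock.id | stock.yr | teams.id | teams.yr | teams.score | teams.price
LA | 7 | 7 | 90 | 7 | 5 | 30
LA | 1 | 6 | 2 | 6 | 3 | 9
After SELECT (2 rows):
stock.city | stock.id
LA | 7
LA | 1

== RESULT ==
stock.city | stock.id
LA | 7
LA | 1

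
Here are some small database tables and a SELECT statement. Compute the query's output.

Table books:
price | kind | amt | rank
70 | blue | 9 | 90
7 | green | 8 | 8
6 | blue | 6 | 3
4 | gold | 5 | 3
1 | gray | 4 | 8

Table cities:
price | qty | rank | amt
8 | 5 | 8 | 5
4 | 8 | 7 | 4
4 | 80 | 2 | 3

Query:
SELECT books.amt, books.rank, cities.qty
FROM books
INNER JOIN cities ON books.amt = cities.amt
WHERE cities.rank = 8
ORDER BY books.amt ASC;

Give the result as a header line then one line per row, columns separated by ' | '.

After JOIN cities (2 rows):
books.price | books.kind | books.amt | books.rank | cities.price | cities.qty | cities.rank | cities.amt
4 | gold | 5 | 3 | 8 | 5 | 8 | 5
1 | gray | 4 | 8 | 4 | 8 | 7 | 4
After WHERE (1 rows):
books.price | books.kind | books.amt | books.rank | cities.price | cities.qty | cities.rank | cities.amt
4 | gold | 5 | 3 | 8 | 5 | 8 | 5
After SELECT (1 rows):
books.amt | books.rank | cities.qty
5 | 3 | 5
After ORDER BY (1 rows):
books.amt | books.rank | cities.qty
5 | 3 | 5

== RESULT ==
books.amt | books.rank | cities.qty
5 | 3 | 5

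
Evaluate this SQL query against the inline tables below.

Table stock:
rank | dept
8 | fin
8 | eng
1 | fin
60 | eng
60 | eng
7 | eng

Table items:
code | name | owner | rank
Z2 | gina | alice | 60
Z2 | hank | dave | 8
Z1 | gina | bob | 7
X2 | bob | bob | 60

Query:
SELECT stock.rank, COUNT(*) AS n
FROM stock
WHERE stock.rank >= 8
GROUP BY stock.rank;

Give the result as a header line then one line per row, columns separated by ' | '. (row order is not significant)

== RESULT ==
stock.rank | n
8 | 2
60 | 2

Derivation:
After WHERE (4 rows):
stock.rank | stock.dept
8 | fin
8 | eng
60 | eng
60 | eng
After GROUP BY (2 rows):
stock.rank | n
8 | 2
60 | 2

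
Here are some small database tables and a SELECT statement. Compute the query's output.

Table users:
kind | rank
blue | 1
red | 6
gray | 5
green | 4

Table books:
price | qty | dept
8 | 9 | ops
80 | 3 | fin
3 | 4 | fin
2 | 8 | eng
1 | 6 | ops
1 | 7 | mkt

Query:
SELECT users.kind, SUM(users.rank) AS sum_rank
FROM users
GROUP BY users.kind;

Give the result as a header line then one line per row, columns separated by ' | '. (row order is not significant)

After GROUP BY (4 rows):
users.kind | sum_rank
blue | 1
red | 6
gray | 5
green | 4

== RESULT ==
users.kind | sum_rank
blue | 1
red | 6
gray | 5
green | 4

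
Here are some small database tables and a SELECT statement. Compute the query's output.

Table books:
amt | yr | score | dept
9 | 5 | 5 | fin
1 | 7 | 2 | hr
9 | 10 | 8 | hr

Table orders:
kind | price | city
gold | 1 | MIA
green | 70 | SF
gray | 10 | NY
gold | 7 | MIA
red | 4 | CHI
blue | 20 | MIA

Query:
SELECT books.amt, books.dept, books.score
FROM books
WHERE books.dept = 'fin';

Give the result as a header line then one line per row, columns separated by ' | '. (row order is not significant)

== RESULT ==
books.amt | books.dept | books.score
9 | fin | 5

Derivation:
After WHERE (1 rows):
books.amt | books.yr | books.score | books.dept
9 | 5 | 5 | fin
After SELECT (1 rows):
books.amt | books.dept | books.score
9 | fin | 5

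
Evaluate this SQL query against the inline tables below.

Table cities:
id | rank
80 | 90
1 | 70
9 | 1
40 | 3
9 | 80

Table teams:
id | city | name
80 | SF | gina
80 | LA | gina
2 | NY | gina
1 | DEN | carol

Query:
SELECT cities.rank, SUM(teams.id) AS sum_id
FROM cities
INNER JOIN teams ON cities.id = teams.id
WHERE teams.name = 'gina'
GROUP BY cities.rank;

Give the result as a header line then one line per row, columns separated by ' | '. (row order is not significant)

After JOIN teams (3 rows):
cities.id | cities.rank | teams.id | teams.city | teams.name
80 | 90 | 80 | SF | gina
80 | 90 | 80 | LA | gina
1 | 70 | 1 | DEN | carol
After WHERE (2 rows):
cities.id | cities.rank | teams.id | teams.city | teams.name
80 | 90 | 80 | SF | gina
80 | 90 | 80 | LA | gina
After GROUP BY (1 rows):
cities.rank | sum_id
90 | 160

== RESULT ==
cities.rank | sum_id
90 | 160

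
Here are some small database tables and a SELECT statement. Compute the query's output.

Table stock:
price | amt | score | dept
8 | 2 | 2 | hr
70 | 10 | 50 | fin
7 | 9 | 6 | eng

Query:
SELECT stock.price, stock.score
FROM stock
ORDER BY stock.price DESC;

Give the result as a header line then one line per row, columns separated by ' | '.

== RESULT ==
stock.price | stock.score
70 | 50
8 | 2
7 | 6

Derivation:
After SELECT (3 rows):
stock.price | stock.score
8 | 2
70 | 50
7 | 6
After ORDER BY (3 rows):
stock.price | stock.score
70 | 50
8 | 2
7 | 6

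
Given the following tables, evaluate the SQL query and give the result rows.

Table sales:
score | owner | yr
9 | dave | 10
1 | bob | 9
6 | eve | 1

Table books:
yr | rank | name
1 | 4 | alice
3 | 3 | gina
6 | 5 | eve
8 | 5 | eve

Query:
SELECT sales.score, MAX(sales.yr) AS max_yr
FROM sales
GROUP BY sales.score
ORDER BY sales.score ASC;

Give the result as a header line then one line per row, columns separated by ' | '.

== RESULT ==
sales.score | max_yr
1 | 9
6 | 1
9 | 10

Derivation:
After GROUP BY (3 rows):
sales.score | max_yr
9 | 10
1 | 9
6 | 1
After ORDER BY (3 rows):
sales.score | max_yr
1 | 9
6 | 1
9 | 10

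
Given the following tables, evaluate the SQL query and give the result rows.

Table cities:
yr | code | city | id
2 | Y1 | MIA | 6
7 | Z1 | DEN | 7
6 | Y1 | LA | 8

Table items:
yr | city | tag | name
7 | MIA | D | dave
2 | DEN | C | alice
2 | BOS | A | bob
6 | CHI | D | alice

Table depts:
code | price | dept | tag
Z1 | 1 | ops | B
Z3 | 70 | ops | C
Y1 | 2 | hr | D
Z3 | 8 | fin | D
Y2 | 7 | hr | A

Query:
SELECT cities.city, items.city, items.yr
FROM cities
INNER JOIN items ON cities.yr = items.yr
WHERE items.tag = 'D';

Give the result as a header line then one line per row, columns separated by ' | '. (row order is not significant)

After JOIN items (4 rows):
cities.yr | cities.code | cities.city | cities.id | items.yr | items.city | items.tag | items.name
2 | Y1 | MIA | 6 | 2 | DEN | C | alice
2 | Y1 | MIA | 6 | 2 | BOS | A | bob
7 | Z1 | DEN | 7 | 7 | MIA | D | dave
6 | Y1 | LA | 8 | 6 | CHI | D | alice
After WHERE (2 rows):
cities.yr | cities.code | cities.city | cities.id | items.yr | items.city | items.tag | items.name
7 | Z1 | DEN | 7 | 7 | MIA | D | dave
6 | Y1 | LA | 8 | 6 | CHI | D | alice
After SELECT (2 rows):
cities.city | items.city | items.yr
DEN | MIA | 7
LA | CHI | 6

== RESULT ==
cities.city | items.city | items.yr
DEN | MIA | 7
LA | CHI | 6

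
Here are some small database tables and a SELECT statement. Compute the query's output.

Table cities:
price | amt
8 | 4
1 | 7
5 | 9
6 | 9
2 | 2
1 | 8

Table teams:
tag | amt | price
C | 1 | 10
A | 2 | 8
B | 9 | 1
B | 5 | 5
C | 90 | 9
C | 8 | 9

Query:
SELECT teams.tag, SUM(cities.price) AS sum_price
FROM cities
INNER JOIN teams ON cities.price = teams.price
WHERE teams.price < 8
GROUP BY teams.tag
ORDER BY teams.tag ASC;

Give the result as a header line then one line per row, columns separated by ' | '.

== RESULT ==
teams.tag | sum_price
B | 7

Derivation:
After JOIN teams (4 rows):
cities.price | cities.amt | teams.tag | teams.amt | teams.price
8 | 4 | A | 2 | 8
1 | 7 | B | 9 | 1
5 | 9 | B | 5 | 5
1 | 8 | B | 9 | 1
After WHERE (3 rows):
cities.price | cities.amt | teams.tag | teams.amt | teams.price
1 | 7 | B | 9 | 1
5 | 9 | B | 5 | 5
1 | 8 | B | 9 | 1
After GROUP BY (1 rows):
teams.tag | sum_price
B | 7
After ORDER BY (1 rows):
teams.tag | sum_price
B | 7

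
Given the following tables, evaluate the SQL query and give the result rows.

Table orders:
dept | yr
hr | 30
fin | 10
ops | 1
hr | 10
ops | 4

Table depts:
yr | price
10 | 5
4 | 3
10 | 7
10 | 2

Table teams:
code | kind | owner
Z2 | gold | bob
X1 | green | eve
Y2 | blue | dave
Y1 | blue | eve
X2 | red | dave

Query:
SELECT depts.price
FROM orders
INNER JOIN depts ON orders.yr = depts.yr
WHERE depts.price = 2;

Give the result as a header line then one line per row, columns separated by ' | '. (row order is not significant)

After JOIN depts (7 rows):
orders.dept | orders.yr | depts.yr | depts.price
fin | 10 | 10 | 5
fin | 10 | 10 | 7
fin | 10 | 10 | 2
hr | 10 | 10 | 5
hr | 10 | 10 | 7
hr | 10 | 10 | 2
ops | 4 | 4 | 3
After WHERE (2 rows):
orders.dept | orders.yr | depts.yr | depts.price
fin | 10 | 10 | 2
hr | 10 | 10 | 2
After SELECT (2 rows):
depts.price
2
2

== RESULT ==
depts.price
2
2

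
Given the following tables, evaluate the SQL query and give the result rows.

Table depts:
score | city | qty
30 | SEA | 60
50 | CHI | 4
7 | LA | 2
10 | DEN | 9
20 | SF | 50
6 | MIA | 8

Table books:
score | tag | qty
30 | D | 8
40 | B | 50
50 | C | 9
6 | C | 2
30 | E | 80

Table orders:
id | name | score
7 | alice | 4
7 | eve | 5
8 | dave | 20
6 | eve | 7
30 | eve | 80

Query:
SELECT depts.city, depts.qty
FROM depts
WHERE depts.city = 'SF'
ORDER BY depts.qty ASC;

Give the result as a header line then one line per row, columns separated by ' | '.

After WHERE (1 rows):
depts.score | depts.city | depts.qty
20 | SF | 50
After SELECT (1 rows):
depts.city | depts.qty
SF | 50
After ORDER BY (1 rows):
depts.city | depts.qty
SF | 50

== RESULT ==
depts.city | depts.qty
SF | 50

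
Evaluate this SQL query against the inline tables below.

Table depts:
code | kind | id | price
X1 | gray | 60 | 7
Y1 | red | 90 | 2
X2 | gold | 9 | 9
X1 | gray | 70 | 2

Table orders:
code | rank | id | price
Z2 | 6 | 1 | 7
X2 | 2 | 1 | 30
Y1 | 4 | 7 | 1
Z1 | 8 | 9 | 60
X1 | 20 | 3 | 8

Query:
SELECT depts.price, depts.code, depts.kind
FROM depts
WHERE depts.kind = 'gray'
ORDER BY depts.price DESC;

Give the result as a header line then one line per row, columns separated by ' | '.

After WHERE (2 rows):
depts.code | depts.kind | depts.id | depts.price
X1 | gray | 60 | 7
X1 | gray | 70 | 2
After SELECT (2 rows):
depts.price | depts.code | depts.kind
7 | X1 | gray
2 | X1 | gray
After ORDER BY (2 rows):
depts.price | depts.code | depts.kind
7 | X1 | gray
2 | X1 | gray

== RESULT ==
depts.price | depts.code | depts.kind
7 | X1 | gray
2 | X1 | gray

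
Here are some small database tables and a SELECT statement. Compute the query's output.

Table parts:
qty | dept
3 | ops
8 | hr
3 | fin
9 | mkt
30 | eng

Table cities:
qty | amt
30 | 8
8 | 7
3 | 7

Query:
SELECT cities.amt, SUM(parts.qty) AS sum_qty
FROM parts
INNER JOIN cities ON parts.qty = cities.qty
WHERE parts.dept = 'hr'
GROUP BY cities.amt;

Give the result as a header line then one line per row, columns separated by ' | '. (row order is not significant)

After JOIN cities (4 rows):
parts.qty | parts.dept | cities.qty | cities.amt
3 | ops | 3 | 7
8 | hr | 8 | 7
3 | fin | 3 | 7
30 | eng | 30 | 8
After WHERE (1 rows):
parts.qty | parts.dept | cities.qty | cities.amt
8 | hr | 8 | 7
After GROUP BY (1 rows):
cities.amt | sum_qty
7 | 8

== RESULT ==
cities.amt | sum_qty
7 | 8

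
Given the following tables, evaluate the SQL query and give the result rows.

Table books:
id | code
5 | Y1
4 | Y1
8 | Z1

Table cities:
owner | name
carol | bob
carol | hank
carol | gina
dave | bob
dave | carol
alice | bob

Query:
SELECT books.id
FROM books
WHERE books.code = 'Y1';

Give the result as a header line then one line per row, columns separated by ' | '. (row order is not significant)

== RESULT ==
books.id
5
4

Derivation:
After WHERE (2 rows):
books.id | books.code
5 | Y1
4 | Y1
After SELECT (2 rows):
books.id
5
4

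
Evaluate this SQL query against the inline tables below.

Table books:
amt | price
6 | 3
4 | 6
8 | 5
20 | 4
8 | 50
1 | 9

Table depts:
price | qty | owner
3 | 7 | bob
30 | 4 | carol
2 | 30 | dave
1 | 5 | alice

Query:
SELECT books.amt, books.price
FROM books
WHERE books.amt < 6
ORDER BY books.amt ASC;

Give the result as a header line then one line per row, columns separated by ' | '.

After WHERE (2 rows):
books.amt | books.price
4 | 6
1 | 9
After SELECT (2 rows):
books.amt | books.price
4 | 6
1 | 9
After ORDER BY (2 rows):
books.amt | books.price
1 | 9
4 | 6

== RESULT ==
books.amt | books.price
1 | 9
4 | 6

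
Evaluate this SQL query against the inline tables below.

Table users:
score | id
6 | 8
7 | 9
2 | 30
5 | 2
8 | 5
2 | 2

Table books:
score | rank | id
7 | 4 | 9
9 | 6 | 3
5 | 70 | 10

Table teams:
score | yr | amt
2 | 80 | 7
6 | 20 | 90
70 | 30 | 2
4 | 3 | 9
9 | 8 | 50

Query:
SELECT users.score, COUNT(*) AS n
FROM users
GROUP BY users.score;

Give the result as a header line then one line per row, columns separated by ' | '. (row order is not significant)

After GROUP BY (5 rows):
users.score | n
6 | 1
7 | 1
2 | 2
5 | 1
8 | 1

== RESULT ==
users.score | n
6 | 1
7 | 1
2 | 2
5 | 1
8 | 1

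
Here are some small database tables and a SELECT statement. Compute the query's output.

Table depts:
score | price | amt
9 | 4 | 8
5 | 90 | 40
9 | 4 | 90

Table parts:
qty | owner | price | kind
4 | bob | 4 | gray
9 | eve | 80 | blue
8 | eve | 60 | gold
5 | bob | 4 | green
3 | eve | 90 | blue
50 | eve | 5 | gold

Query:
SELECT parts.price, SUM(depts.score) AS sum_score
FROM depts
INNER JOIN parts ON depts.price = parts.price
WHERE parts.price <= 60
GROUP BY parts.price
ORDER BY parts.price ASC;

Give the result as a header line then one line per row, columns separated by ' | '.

After JOIN parts (5 rows):
depts.score | depts.price | depts.amt | parts.qty | parts.owner | parts.price | parts.kind
9 | 4 | 8 | 4 | bob | 4 | gray
9 | 4 | 8 | 5 | bob | 4 | green
5 | 90 | 40 | 3 | eve | 90 | blue
9 | 4 | 90 | 4 | bob | 4 | gray
9 | 4 | 90 | 5 | bob | 4 | green
After WHERE (4 rows):
depts.score | depts.price | depts.amt | parts.qty | parts.owner | parts.price | parts.kind
9 | 4 | 8 | 4 | bob | 4 | gray
9 | 4 | 8 | 5 | bob | 4 | green
9 | 4 | 90 | 4 | bob | 4 | gray
9 | 4 | 90 | 5 | bob | 4 | green
After GROUP BY (1 rows):
parts.price | sum_score
4 | 36
After ORDER BY (1 rows):
parts.price | sum_score
4 | 36

== RESULT ==
parts.price | sum_score
4 | 36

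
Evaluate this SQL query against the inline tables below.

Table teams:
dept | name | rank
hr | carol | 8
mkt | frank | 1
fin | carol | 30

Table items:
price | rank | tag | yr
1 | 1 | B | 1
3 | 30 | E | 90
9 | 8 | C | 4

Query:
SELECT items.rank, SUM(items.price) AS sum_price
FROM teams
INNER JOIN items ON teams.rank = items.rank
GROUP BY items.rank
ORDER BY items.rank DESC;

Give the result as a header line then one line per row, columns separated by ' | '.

After JOIN items (3 rows):
teams.dept | teams.name | teams.rank | items.price | items.rank | items.tag | items.yr
hr | carol | 8 | 9 | 8 | C | 4
mkt | frank | 1 | 1 | 1 | B | 1
fin | carol | 30 | 3 | 30 | E | 90
After GROUP BY (3 rows):
items.rank | sum_price
8 | 9
1 | 1
30 | 3
After ORDER BY (3 rows):
items.rank | sum_price
30 | 3
8 | 9
1 | 1

== RESULT ==
items.rank | sum_price
30 | 3
8 | 9
1 | 1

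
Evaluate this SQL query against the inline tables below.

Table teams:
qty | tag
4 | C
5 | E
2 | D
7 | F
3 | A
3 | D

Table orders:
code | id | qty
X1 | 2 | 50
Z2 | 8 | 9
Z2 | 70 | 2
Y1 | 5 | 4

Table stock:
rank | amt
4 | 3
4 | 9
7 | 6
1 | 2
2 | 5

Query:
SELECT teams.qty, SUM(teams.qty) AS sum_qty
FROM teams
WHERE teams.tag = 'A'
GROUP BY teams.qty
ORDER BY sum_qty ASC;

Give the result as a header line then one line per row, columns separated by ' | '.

After WHERE (1 rows):
teams.qty | teams.tag
3 | A
After GROUP BY (1 rows):
teams.qty | sum_qty
3 | 3
After ORDER BY (1 rows):
teams.qty | sum_qty
3 | 3

== RESULT ==
teams.qty | sum_qty
3 | 3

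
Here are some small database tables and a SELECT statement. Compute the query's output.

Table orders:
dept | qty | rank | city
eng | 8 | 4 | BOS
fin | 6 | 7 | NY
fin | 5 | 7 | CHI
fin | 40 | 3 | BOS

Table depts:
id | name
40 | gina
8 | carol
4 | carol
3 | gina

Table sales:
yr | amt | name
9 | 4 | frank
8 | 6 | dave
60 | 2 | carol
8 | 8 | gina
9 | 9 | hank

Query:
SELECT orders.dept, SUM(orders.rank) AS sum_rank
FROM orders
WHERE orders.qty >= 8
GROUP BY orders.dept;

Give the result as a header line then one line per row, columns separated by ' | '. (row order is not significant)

After WHERE (2 rows):
orders.dept | orders.qty | orders.rank | orders.city
eng | 8 | 4 | BOS
fin | 40 | 3 | BOS
After GROUP BY (2 rows):
orders.dept | sum_rank
eng | 4
fin | 3

== RESULT ==
orders.dept | sum_rank
eng | 4
fin | 3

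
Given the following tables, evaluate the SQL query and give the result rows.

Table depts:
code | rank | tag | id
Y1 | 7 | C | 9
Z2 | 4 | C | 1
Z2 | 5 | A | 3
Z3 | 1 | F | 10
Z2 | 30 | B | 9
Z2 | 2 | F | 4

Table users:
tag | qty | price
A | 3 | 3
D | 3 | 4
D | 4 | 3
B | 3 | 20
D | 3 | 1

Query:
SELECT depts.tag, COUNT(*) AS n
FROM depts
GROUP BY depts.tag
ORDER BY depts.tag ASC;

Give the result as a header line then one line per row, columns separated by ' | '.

After GROUP BY (4 rows):
depts.tag | n
C | 2
A | 1
F | 2
B | 1
After ORDER BY (4 rows):
depts.tag | n
A | 1
B | 1
C | 2
F | 2

== RESULT ==
depts.tag | n
A | 1
B | 1
C | 2
F | 2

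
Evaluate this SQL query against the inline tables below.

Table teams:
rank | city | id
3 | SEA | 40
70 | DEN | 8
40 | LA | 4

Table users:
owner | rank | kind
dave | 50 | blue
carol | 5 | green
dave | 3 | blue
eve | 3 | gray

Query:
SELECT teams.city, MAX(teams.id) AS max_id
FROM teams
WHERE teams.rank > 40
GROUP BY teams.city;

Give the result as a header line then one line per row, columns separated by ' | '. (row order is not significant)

After WHERE (1 rows):
teams.rank | teams.city | teams.id
70 | DEN | 8
After GROUP BY (1 rows):
teams.city | max_id
DEN | 8

== RESULT ==
teams.city | max_id
DEN | 8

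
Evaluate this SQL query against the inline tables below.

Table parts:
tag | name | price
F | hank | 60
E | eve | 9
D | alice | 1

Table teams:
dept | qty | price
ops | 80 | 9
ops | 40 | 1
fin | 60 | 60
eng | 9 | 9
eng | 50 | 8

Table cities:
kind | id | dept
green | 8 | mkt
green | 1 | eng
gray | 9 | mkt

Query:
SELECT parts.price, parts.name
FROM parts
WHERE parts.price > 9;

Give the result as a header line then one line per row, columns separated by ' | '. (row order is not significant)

After WHERE (1 rows):
parts.tag | parts.name | parts.price
F | hank | 60
After SELECT (1 rows):
parts.price | parts.name
60 | hank

== RESULT ==
parts.price | parts.name
60 | hank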